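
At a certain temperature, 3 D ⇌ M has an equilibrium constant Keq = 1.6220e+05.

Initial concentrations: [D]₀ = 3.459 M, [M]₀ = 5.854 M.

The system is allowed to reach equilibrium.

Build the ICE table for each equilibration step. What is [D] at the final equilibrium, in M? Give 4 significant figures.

[D]_eq = 0.03507 M

Q₀ = 0.1414 vs Keq = 1.6220e+05 ⇒ Q<K, forward
Step 1:
                   D          M
  init         3.459      5.854
  Δ           -3.424      1.141
  eq         0.03507      6.995
  solve Keq expr → x = 1.141; check Q = 1.6220e+05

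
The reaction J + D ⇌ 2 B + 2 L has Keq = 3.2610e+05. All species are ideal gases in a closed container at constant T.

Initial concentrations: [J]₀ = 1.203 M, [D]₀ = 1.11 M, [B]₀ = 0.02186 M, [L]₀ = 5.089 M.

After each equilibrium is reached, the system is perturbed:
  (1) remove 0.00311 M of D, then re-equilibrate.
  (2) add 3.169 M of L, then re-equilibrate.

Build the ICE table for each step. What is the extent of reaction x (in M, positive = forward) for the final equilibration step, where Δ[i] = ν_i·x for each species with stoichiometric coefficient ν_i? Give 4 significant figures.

x = -0.00696 M

Q₀ = 0.009268 vs Keq = 3.2610e+05 ⇒ Q<K, forward
Step 1:
                   J          D          B          L
  Initial      1.203       1.11    0.02186      5.089
  Change      -1.102     -1.102      2.204      2.204
  Equil        0.101   0.008001      2.226      7.293
  solve Keq expr → x = 1.102; check Q = 3.2610e+05
Then remove 0.00311 M of D.
Step 2:
                   J          D          B          L
  Initial      0.101   0.004891      2.226      7.293
  Change     0.00284    0.00284  -0.005679  -0.005679
  Equil       0.1038    0.00773       2.22      7.287
  solve Keq expr → x = -0.00284; check Q = 3.2610e+05
Then add 3.169 M of L.
Step 3:
                   J          D          B          L
  Initial     0.1038    0.00773       2.22      10.46
  Change     0.00696    0.00696   -0.01392   -0.01392
  Equil       0.1108    0.01469      2.206      10.44
  solve Keq expr → x = -0.00696; check Q = 3.2610e+05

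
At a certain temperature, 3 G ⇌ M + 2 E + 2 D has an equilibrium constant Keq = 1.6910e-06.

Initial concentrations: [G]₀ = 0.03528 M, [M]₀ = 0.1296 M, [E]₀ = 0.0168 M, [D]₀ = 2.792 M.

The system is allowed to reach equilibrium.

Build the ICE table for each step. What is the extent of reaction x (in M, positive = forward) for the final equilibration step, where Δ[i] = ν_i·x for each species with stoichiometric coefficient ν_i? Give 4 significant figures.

x = -0.00839 M

Q₀ = 6.493 vs Keq = 1.6910e-06 ⇒ Q>K, reverse
Step 1:
                  G         M         E         D
  Initial   0.03528    0.1296    0.0168     2.792
  Change    0.02517  -0.00839  -0.01678  -0.01678
  Equil     0.06045    0.1212 2.0003e-05     2.775
  solve Keq expr → x = -0.00839; check Q = 1.6910e-06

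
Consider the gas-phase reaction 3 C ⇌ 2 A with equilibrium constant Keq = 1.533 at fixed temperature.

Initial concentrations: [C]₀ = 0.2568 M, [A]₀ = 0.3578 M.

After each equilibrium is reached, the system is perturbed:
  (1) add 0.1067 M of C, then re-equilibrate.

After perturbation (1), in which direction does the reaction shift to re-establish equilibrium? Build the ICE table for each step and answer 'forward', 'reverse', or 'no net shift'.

Q₀ = 7.56 vs Keq = 1.533 ⇒ Q>K, reverse
Step 1:
                  C         A
  Initial    0.2568    0.3578
  Change     0.1152  -0.07683
  Equil       0.372     0.281
  solve Keq expr → x = -0.03841; check Q = 1.533
Then add 0.1067 M of C.
Step 2:
                  C         A
  Initial    0.4787     0.281
  Change    -0.0678    0.0452
  Equil      0.4109    0.3262
  solve Keq expr → x = 0.0226; check Q = 1.533

Direction: forward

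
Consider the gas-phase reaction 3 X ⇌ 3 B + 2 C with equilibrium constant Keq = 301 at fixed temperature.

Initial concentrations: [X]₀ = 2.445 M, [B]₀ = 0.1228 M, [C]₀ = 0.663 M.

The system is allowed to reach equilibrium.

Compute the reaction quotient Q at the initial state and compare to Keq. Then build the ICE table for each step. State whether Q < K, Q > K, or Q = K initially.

Q₀ = 5.5691e-05; Q < K (proceeds forward)

Q₀ = 5.5691e-05 vs Keq = 301 ⇒ Q<K, forward
Step 1:
                   X          B          C
  Initial      2.445     0.1228      0.663
  Change      -1.958      1.958      1.305
  Equil       0.4875       2.08      1.968
  solve Keq expr → x = 0.6525; check Q = 301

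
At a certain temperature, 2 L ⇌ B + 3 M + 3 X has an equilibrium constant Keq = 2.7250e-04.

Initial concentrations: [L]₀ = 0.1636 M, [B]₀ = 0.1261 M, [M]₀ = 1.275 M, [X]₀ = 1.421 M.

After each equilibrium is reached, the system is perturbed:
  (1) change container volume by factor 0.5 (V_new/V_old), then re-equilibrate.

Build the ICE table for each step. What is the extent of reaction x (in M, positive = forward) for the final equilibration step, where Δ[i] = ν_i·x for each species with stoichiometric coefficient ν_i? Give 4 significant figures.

x = -1.1149e-04 M

Q₀ = 28.02 vs Keq = 2.7250e-04 ⇒ Q>K, reverse
Step 1:
                  L         B         M         X
  I          0.1636    0.1261     1.275     1.421
  C          0.2521    -0.126   -0.3781   -0.3781
  E          0.4157 5.7545e-05    0.8969     1.043
  solve Keq expr → x = -0.126; check Q = 2.7250e-04
Then change container volume by factor 0.5 (V_new/V_old).
Step 2:
                  L         B         M         X
  I          0.8314 1.1509e-04     1.794     2.086
  C       2.2298e-04 -1.1149e-04 -3.3446e-04 -3.3446e-04
  E          0.8316 3.6022e-06     1.793     2.085
  solve Keq expr → x = -1.1149e-04; check Q = 2.7250e-04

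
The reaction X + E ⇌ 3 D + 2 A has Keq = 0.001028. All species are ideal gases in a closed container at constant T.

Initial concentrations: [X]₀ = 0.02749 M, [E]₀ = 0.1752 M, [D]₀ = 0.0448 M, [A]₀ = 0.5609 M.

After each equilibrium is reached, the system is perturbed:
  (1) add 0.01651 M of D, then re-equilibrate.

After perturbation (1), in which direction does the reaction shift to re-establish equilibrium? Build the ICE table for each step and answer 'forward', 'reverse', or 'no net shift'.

Q₀ = 0.005873 vs Keq = 0.001028 ⇒ Q>K, reverse
Step 1:
                    X           E           D           A
  init        0.02749      0.1752      0.0448      0.5609
  Δ          0.005805    0.005805    -0.01742    -0.01161
  eq           0.0333       0.181     0.02738      0.5493
  solve Keq expr → x = -0.005805; check Q = 0.001028
Then add 0.01651 M of D.
Step 2:
                    X           E           D           A
  init         0.0333       0.181     0.04389      0.5493
  Δ          0.004877    0.004877    -0.01463   -0.009754
  eq          0.03817      0.1859     0.02926      0.5395
  solve Keq expr → x = -0.004877; check Q = 0.001028

Direction: reverse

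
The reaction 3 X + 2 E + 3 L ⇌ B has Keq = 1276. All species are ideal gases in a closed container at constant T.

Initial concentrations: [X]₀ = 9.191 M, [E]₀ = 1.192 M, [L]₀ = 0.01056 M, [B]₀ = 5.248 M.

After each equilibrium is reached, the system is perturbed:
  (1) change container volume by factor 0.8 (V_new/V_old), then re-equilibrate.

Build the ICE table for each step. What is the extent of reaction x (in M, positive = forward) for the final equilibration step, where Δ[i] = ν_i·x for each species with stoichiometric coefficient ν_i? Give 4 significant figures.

Q₀ = 4040 vs Keq = 1276 ⇒ Q>K, reverse
Step 1:
                   X          E          L          B
  I            9.191      1.192    0.01056      5.248
  C         0.004908   0.003272   0.004908  -0.001636
  E            9.196      1.195    0.01547      5.246
  solve Keq expr → x = -0.001636; check Q = 1276
Then change container volume by factor 0.8 (V_new/V_old).
Step 2:
                   X          E          L          B
  I            11.49      1.494    0.01933      6.558
  C        -0.007811  -0.005208  -0.007811   0.002604
  E            11.49      1.489    0.01152      6.561
  solve Keq expr → x = 0.002604; check Q = 1276

x = 0.002604 M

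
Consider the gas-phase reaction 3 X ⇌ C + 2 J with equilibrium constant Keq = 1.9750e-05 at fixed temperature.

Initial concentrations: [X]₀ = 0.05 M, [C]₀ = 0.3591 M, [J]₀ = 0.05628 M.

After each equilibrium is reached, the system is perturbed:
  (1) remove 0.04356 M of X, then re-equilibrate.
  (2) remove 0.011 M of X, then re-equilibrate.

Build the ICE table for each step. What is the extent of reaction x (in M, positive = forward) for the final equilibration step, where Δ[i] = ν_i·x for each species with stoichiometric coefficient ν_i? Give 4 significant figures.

Q₀ = 9.099 vs Keq = 1.9750e-05 ⇒ Q>K, reverse
Step 1:
                  X         C         J
  Initial      0.05    0.3591   0.05628
  Change    0.08385  -0.02795   -0.0559
  Equil      0.1339    0.3311 3.7819e-04
  solve Keq expr → x = -0.02795; check Q = 1.9750e-05
Then remove 0.04356 M of X.
Step 2:
                  X         C         J
  Initial   0.09029    0.3311 3.7819e-04
  Change  2.5164e-04 -8.3878e-05 -1.6776e-04
  Equil     0.09054    0.3311 2.1044e-04
  solve Keq expr → x = -8.3878e-05; check Q = 1.9750e-05
Then remove 0.011 M of X.
Step 3:
                  X         C         J
  Initial   0.07954    0.3311 2.1044e-04
  Change  5.5459e-05 -1.8486e-05 -3.6972e-05
  Equil      0.0796     0.331 1.7346e-04
  solve Keq expr → x = -1.8486e-05; check Q = 1.9750e-05

x = -1.8486e-05 M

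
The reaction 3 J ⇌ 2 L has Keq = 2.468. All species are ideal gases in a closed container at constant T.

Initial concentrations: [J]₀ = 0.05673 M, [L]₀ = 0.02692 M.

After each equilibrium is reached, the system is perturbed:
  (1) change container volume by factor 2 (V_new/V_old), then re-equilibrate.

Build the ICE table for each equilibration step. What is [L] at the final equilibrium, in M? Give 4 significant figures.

[L]_eq = 0.009792 M

Q₀ = 3.969 vs Keq = 2.468 ⇒ Q>K, reverse
Step 1:
                  J         L
  I         0.05673   0.02692
  C        0.004594 -0.003063
  E         0.06132   0.02386
  solve Keq expr → x = -0.001531; check Q = 2.468
Then change container volume by factor 2 (V_new/V_old).
Step 2:
                  J         L
  I         0.03066   0.01193
  C        0.003206 -0.002137
  E         0.03387  0.009792
  solve Keq expr → x = -0.001069; check Q = 2.468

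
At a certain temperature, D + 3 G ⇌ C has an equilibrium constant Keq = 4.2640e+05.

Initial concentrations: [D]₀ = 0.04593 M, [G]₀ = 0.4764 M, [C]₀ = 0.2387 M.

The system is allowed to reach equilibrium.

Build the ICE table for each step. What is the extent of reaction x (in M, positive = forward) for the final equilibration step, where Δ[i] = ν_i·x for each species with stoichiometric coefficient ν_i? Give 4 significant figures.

Q₀ = 48.07 vs Keq = 4.2640e+05 ⇒ Q<K, forward
Step 1:
                  D         G         C
  init      0.04593    0.4764    0.2387
  Δ        -0.04591   -0.1377   0.04591
  eq      1.7185e-05    0.3387    0.2846
  solve Keq expr → x = 0.04591; check Q = 4.2640e+05

x = 0.04591 M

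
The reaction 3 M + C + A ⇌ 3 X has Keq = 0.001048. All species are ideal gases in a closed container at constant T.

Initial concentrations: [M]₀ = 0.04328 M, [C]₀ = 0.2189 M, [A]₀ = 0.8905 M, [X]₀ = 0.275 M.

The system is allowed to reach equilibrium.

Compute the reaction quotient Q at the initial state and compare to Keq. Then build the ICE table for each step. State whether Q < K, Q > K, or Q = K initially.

Q₀ = 1316; Q > K (proceeds reverse)

Q₀ = 1316 vs Keq = 0.001048 ⇒ Q>K, reverse
Step 1:
                    M           C           A           X
  Initial     0.04328      0.2189      0.8905       0.275
  Change       0.2548     0.08494     0.08494     -0.2548
  Equil        0.2981      0.3038      0.9754     0.02019
  solve Keq expr → x = -0.08494; check Q = 0.001048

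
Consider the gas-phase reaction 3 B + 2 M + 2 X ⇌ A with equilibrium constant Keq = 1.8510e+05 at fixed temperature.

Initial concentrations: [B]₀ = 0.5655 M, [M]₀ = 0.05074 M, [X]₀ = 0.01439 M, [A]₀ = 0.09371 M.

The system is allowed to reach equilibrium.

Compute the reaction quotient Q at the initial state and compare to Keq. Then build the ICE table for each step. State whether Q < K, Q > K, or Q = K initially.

Q₀ = 9.7200e+05; Q > K (proceeds reverse)

Q₀ = 9.7200e+05 vs Keq = 1.8510e+05 ⇒ Q>K, reverse
Step 1:
                   B          M          X          A
  init        0.5655    0.05074    0.01439    0.09371
  Δ           0.0163    0.01087    0.01087  -0.005434
  eq          0.5818    0.06161    0.02526    0.08828
  solve Keq expr → x = -0.005434; check Q = 1.8510e+05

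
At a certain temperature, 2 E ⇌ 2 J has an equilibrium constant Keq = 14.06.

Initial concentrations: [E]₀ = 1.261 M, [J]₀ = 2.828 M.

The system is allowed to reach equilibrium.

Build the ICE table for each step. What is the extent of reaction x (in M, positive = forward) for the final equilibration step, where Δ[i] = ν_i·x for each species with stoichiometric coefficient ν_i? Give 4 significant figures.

x = 0.2 M

Q₀ = 5.03 vs Keq = 14.06 ⇒ Q<K, forward
Step 1:
                  E         J
  init        1.261     2.828
  Δ         -0.4001    0.4001
  eq         0.8609     3.228
  solve Keq expr → x = 0.2; check Q = 14.06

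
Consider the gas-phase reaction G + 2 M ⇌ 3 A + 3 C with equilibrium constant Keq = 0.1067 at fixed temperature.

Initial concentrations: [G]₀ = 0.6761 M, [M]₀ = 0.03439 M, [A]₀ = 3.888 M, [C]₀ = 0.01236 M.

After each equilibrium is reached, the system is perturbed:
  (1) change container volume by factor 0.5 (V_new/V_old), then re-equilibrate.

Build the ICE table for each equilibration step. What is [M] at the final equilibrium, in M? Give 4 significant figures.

Q₀ = 0.1388 vs Keq = 0.1067 ⇒ Q>K, reverse
Step 1:
                  G         M         A         C
  I          0.6761   0.03439     3.888   0.01236
  C       3.0045e-04 6.0089e-04 -9.0134e-04 -9.0134e-04
  E          0.6764   0.03499     3.887   0.01146
  solve Keq expr → x = -3.0045e-04; check Q = 0.1067
Then change container volume by factor 0.5 (V_new/V_old).
Step 2:
                  G         M         A         C
  I           1.353   0.06998     7.774   0.02292
  C        0.003556  0.007112  -0.01067  -0.01067
  E           1.356   0.07709     7.764   0.01225
  solve Keq expr → x = -0.003556; check Q = 0.1067

[M]_eq = 0.07709 M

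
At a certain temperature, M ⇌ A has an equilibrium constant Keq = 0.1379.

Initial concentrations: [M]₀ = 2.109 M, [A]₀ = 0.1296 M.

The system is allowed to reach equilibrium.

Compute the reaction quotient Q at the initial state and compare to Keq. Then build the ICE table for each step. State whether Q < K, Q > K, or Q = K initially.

Q₀ = 0.06145 vs Keq = 0.1379 ⇒ Q<K, forward
Step 1:
                   M          A
  I            2.109     0.1296
  C          -0.1417     0.1417
  E            1.967     0.2713
  solve Keq expr → x = 0.1417; check Q = 0.1379

Q₀ = 0.06145; Q < K (proceeds forward)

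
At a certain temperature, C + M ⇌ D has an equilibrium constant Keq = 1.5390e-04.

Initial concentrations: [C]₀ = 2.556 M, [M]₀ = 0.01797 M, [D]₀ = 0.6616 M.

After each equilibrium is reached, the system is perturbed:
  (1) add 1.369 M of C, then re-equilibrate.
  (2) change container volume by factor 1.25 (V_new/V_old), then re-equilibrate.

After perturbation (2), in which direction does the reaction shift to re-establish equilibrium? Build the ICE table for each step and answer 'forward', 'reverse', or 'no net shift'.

Direction: reverse

Q₀ = 14.4 vs Keq = 1.5390e-04 ⇒ Q>K, reverse
Step 1:
                  C         M         D
  I           2.556   0.01797    0.6616
  C          0.6613    0.6613   -0.6613
  E           3.217    0.6792 3.3631e-04
  solve Keq expr → x = -0.6613; check Q = 1.5390e-04
Then add 1.369 M of C.
Step 2:
                  C         M         D
  I           4.586    0.6792 3.3631e-04
  C       -1.4299e-04 -1.4299e-04 1.4299e-04
  E           4.586    0.6791 4.7930e-04
  solve Keq expr → x = 1.4299e-04; check Q = 1.5390e-04
Then change container volume by factor 1.25 (V_new/V_old).
Step 3:
                  C         M         D
  I           3.669    0.5433 3.8344e-04
  C       7.6639e-05 7.6639e-05 -7.6639e-05
  E           3.669    0.5433 3.0680e-04
  solve Keq expr → x = -7.6639e-05; check Q = 1.5390e-04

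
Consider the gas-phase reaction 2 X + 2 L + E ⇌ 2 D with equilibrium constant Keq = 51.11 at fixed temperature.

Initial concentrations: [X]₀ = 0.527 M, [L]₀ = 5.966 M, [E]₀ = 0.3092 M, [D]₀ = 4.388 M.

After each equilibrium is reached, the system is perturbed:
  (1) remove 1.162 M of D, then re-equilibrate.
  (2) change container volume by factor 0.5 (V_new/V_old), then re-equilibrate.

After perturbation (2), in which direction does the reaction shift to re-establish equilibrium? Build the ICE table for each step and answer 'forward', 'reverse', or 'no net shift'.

Q₀ = 6.299 vs Keq = 51.11 ⇒ Q<K, forward
Step 1:
                   X          L          E          D
  I            0.527      5.966     0.3092      4.388
  C          -0.2585    -0.2585    -0.1293     0.2585
  E           0.2685      5.707     0.1799      4.647
  solve Keq expr → x = 0.1293; check Q = 51.11
Then remove 1.162 M of D.
Step 2:
                   X          L          E          D
  I           0.2685      5.707     0.1799      3.485
  C         -0.04756   -0.04756   -0.02378    0.04756
  E           0.2209       5.66     0.1562      3.532
  solve Keq expr → x = 0.02378; check Q = 51.11
Then change container volume by factor 0.5 (V_new/V_old).
Step 3:
                   X          L          E          D
  I           0.4418      11.32     0.3123      7.064
  C          -0.2336    -0.2336    -0.1168     0.2336
  E           0.2082      11.09     0.1955      7.298
  solve Keq expr → x = 0.1168; check Q = 51.11

Direction: forward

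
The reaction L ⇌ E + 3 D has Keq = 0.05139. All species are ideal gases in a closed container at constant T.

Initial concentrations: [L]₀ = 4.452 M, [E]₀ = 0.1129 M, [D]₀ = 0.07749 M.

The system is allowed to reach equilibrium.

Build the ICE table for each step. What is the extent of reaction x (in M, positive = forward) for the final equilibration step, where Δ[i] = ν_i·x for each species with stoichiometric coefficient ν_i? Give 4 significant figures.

Q₀ = 1.1800e-05 vs Keq = 0.05139 ⇒ Q<K, forward
Step 1:
                   L          E          D
  I            4.452     0.1129    0.07749
  C          -0.2536     0.2536     0.7607
  E            4.198     0.3665     0.8381
  solve Keq expr → x = 0.2536; check Q = 0.05139

x = 0.2536 M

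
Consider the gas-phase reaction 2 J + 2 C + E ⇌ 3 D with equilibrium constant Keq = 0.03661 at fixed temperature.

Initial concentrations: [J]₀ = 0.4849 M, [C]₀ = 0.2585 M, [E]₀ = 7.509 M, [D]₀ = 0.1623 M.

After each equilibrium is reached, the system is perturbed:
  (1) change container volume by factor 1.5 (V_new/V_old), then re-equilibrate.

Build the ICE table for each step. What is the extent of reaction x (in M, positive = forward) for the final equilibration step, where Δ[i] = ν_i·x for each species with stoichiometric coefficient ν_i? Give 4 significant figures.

Q₀ = 0.03624 vs Keq = 0.03661 ⇒ Q<K, forward
Step 1:
                    J           C           E           D
  init         0.4849      0.2585       7.509      0.1623
  Δ       -2.5868e-04 -2.5868e-04 -1.2934e-04  3.8802e-04
  eq           0.4846      0.2582       7.509      0.1627
  solve Keq expr → x = 1.2934e-04; check Q = 0.03661
Then change container volume by factor 1.5 (V_new/V_old).
Step 2:
                    J           C           E           D
  init         0.3231      0.1722       5.006      0.1085
  Δ           0.01286     0.01286     0.00643    -0.01929
  eq            0.336       0.185       5.012     0.08917
  solve Keq expr → x = -0.00643; check Q = 0.03661

x = -0.00643 M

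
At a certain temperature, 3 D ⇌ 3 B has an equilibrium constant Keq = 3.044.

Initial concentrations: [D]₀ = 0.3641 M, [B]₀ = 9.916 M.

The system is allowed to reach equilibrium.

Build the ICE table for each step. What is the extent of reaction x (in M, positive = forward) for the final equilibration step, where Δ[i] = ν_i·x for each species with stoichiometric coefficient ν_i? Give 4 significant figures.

Q₀ = 2.0200e+04 vs Keq = 3.044 ⇒ Q>K, reverse
Step 1:
                   D          B
  I           0.3641      9.916
  C            3.833     -3.833
  E            4.197      6.083
  solve Keq expr → x = -1.278; check Q = 3.044

x = -1.278 M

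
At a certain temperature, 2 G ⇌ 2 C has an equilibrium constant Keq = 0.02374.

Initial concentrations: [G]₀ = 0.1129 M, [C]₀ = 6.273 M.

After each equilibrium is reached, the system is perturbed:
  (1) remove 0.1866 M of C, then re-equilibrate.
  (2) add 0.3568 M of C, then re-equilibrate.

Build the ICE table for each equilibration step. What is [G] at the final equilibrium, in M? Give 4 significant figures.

[G]_eq = 5.681 M

Q₀ = 3087 vs Keq = 0.02374 ⇒ Q>K, reverse
Step 1:
                    G           C
  I            0.1129       6.273
  C              5.42       -5.42
  E             5.533      0.8526
  solve Keq expr → x = -2.71; check Q = 0.02374
Then remove 0.1866 M of C.
Step 2:
                    G           C
  I             5.533       0.666
  C           -0.1617      0.1617
  E             5.372      0.8277
  solve Keq expr → x = 0.08084; check Q = 0.02374
Then add 0.3568 M of C.
Step 3:
                    G           C
  I             5.372       1.184
  C            0.3092     -0.3092
  E             5.681      0.8753
  solve Keq expr → x = -0.1546; check Q = 0.02374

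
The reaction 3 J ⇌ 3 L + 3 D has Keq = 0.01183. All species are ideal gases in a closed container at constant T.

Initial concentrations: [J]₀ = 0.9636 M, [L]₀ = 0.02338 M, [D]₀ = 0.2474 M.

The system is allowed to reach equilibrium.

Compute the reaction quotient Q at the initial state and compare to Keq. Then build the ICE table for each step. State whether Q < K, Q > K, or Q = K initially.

Q₀ = 2.1629e-07 vs Keq = 0.01183 ⇒ Q<K, forward
Step 1:
                  J         L         D
  Initial    0.9636   0.02338    0.2474
  Change     -0.276     0.276     0.276
  Equil      0.6876    0.2994    0.5234
  solve Keq expr → x = 0.09199; check Q = 0.01183

Q₀ = 2.1629e-07; Q < K (proceeds forward)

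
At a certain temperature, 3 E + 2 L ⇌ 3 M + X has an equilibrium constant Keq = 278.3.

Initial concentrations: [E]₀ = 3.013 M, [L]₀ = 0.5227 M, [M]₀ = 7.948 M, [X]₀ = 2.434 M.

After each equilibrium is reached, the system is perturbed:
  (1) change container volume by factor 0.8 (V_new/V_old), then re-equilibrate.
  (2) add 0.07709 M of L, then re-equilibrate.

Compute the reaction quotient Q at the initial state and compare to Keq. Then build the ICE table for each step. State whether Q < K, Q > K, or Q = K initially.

Q₀ = 163.5; Q < K (proceeds forward)

Q₀ = 163.5 vs Keq = 278.3 ⇒ Q<K, forward
Step 1:
                  E         L         M         X
  Initial     3.013    0.5227     7.948     2.434
  Change    -0.1236  -0.08238    0.1236   0.04119
  Equil       2.889    0.4403     8.072     2.475
  solve Keq expr → x = 0.04119; check Q = 278.3
Then change container volume by factor 0.8 (V_new/V_old).
Step 2:
                  E         L         M         X
  Initial     3.612    0.5504     10.09     3.094
  Change   -0.05942  -0.03961   0.05942   0.01981
  Equil       3.552    0.5108     10.15     3.114
  solve Keq expr → x = 0.01981; check Q = 278.3
Then add 0.07709 M of L.
Step 3:
                  E         L         M         X
  Initial     3.552    0.5879     10.15     3.114
  Change   -0.07747  -0.05165   0.07747   0.02582
  Equil       3.475    0.5362     10.23      3.14
  solve Keq expr → x = 0.02582; check Q = 278.3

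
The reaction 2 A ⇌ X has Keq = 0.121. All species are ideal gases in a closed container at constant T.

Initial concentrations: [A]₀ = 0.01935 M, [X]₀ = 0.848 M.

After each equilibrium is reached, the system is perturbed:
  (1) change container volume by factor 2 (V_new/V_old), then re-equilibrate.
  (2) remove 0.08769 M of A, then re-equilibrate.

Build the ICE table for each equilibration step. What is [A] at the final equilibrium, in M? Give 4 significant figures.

[A]_eq = 0.6635 M

Q₀ = 2265 vs Keq = 0.121 ⇒ Q>K, reverse
Step 1:
                   A          X
  init       0.01935      0.848
  Δ            1.285    -0.6423
  eq           1.304     0.2057
  solve Keq expr → x = -0.6423; check Q = 0.121
Then change container volume by factor 2 (V_new/V_old).
Step 2:
                   A          X
  init         0.652     0.1029
  Δ           0.0771   -0.03855
  eq           0.729    0.06431
  solve Keq expr → x = -0.03855; check Q = 0.121
Then remove 0.08769 M of A.
Step 3:
                   A          X
  init        0.6414    0.06431
  Δ           0.0221   -0.01105
  eq          0.6635    0.05326
  solve Keq expr → x = -0.01105; check Q = 0.121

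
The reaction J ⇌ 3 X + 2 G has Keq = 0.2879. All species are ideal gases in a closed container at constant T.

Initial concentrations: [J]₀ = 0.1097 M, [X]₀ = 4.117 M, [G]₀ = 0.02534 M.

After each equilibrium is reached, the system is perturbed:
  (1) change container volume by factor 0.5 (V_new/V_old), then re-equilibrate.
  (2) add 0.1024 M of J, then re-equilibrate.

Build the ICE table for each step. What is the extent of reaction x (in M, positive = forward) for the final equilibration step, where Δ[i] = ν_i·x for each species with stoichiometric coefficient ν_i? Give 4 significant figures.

Q₀ = 0.4085 vs Keq = 0.2879 ⇒ Q>K, reverse
Step 1:
                   J          X          G
  init        0.1097      4.117    0.02534
  Δ         0.001918  -0.005753  -0.003836
  eq          0.1116      4.111     0.0215
  solve Keq expr → x = -0.001918; check Q = 0.2879
Then change container volume by factor 0.5 (V_new/V_old).
Step 2:
                   J          X          G
  init        0.2232      8.222    0.04301
  Δ          0.01589   -0.04767   -0.03178
  eq          0.2391      8.175    0.01123
  solve Keq expr → x = -0.01589; check Q = 0.2879
Then add 0.1024 M of J.
Step 3:
                   J          X          G
  init        0.3415      8.175    0.01123
  Δ         -0.00108   0.003241   0.002161
  eq          0.3404      8.178    0.01339
  solve Keq expr → x = 0.00108; check Q = 0.2879

x = 0.00108 M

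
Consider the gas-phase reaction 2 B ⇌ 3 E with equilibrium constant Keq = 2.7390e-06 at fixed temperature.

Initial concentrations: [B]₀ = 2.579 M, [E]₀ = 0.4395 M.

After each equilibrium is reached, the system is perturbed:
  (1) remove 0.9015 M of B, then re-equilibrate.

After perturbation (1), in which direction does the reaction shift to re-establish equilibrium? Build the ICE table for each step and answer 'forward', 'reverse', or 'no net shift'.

Q₀ = 0.01276 vs Keq = 2.7390e-06 ⇒ Q>K, reverse
Step 1:
                  B         E
  init        2.579    0.4395
  Δ          0.2742   -0.4114
  eq          2.853   0.02815
  solve Keq expr → x = -0.1371; check Q = 2.7390e-06
Then remove 0.9015 M of B.
Step 2:
                  B         E
  init        1.952   0.02815
  Δ        0.004176 -0.006264
  eq          1.956   0.02188
  solve Keq expr → x = -0.002088; check Q = 2.7390e-06

Direction: reverse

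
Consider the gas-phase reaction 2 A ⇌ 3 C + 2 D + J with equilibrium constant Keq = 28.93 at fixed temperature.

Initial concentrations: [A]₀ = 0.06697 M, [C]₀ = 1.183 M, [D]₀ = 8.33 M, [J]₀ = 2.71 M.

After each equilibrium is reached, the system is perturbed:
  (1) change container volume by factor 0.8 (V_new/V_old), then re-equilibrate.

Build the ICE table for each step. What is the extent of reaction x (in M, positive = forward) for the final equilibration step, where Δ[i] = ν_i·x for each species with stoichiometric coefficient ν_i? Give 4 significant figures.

Q₀ = 6.9415e+04 vs Keq = 28.93 ⇒ Q>K, reverse
Step 1:
                    A           C           D           J
  I           0.06697       1.183        8.33        2.71
  C            0.5187     -0.7781     -0.5187     -0.2594
  E            0.5857      0.4049       7.811       2.451
  solve Keq expr → x = -0.2594; check Q = 28.93
Then change container volume by factor 0.8 (V_new/V_old).
Step 2:
                    A           C           D           J
  I            0.7321      0.5061       9.764       3.063
  C           0.06904     -0.1036    -0.06904    -0.03452
  E            0.8012      0.4025       9.695       3.029
  solve Keq expr → x = -0.03452; check Q = 28.93

x = -0.03452 M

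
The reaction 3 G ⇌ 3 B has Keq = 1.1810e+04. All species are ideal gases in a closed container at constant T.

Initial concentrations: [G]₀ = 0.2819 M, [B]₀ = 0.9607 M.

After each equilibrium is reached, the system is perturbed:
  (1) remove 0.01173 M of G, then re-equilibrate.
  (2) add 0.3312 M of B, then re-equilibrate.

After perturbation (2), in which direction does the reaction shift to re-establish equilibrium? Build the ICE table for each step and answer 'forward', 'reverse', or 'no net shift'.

Direction: reverse

Q₀ = 39.58 vs Keq = 1.1810e+04 ⇒ Q<K, forward
Step 1:
                   G          B
  Initial     0.2819     0.9607
  Change     -0.2296     0.2296
  Equil      0.05227       1.19
  solve Keq expr → x = 0.07654; check Q = 1.1810e+04
Then remove 0.01173 M of G.
Step 2:
                   G          B
  Initial    0.04054       1.19
  Change     0.01124   -0.01124
  Equil      0.05178      1.179
  solve Keq expr → x = -0.003746; check Q = 1.1810e+04
Then add 0.3312 M of B.
Step 3:
                   G          B
  Initial    0.05178       1.51
  Change     0.01393   -0.01393
  Equil      0.06571      1.496
  solve Keq expr → x = -0.004644; check Q = 1.1810e+04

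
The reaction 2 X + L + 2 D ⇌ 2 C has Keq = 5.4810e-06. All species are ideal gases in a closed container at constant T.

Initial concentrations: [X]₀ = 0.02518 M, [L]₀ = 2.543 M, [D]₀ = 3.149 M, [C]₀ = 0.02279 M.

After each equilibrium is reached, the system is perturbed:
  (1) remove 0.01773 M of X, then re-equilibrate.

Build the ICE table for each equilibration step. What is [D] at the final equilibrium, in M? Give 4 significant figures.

Q₀ = 0.03249 vs Keq = 5.4810e-06 ⇒ Q>K, reverse
Step 1:
                    X           L           D           C
  init        0.02518       2.543       3.149     0.02279
  Δ           0.02223     0.01111     0.02223    -0.02223
  eq          0.04741       2.554       3.171  5.6250e-04
  solve Keq expr → x = -0.01111; check Q = 5.4810e-06
Then remove 0.01773 M of X.
Step 2:
                    X           L           D           C
  init        0.02968       2.554       3.171  5.6250e-04
  Δ        2.0787e-04  1.0394e-04  2.0787e-04 -2.0787e-04
  eq          0.02989       2.554       3.171  3.5463e-04
  solve Keq expr → x = -1.0394e-04; check Q = 5.4810e-06

[D]_eq = 3.171 M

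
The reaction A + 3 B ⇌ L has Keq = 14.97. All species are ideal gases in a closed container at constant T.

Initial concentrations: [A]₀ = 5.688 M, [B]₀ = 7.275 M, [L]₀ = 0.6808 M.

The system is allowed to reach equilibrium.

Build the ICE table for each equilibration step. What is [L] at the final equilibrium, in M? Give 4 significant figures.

Q₀ = 3.1086e-04 vs Keq = 14.97 ⇒ Q<K, forward
Step 1:
                    A           B           L
  Initial       5.688       7.275      0.6808
  Change       -2.296      -6.887       2.296
  Equil         3.392      0.3884       2.976
  solve Keq expr → x = 2.296; check Q = 14.97

[L]_eq = 2.976 M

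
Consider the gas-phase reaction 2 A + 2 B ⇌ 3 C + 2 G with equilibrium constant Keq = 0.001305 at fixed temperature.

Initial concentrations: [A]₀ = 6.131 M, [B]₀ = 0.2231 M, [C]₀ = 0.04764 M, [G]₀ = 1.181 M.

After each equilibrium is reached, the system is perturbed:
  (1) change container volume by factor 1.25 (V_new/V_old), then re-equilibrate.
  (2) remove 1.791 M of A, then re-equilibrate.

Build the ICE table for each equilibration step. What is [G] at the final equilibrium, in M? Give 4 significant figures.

Q₀ = 8.0603e-05 vs Keq = 0.001305 ⇒ Q<K, forward
Step 1:
                  A         B         C         G
  Initial     6.131    0.2231   0.04764     1.181
  Change   -0.03755  -0.03755   0.05632   0.03755
  Equil       6.093    0.1856     0.104     1.219
  solve Keq expr → x = 0.01877; check Q = 0.001305
Then change container volume by factor 1.25 (V_new/V_old).
Step 2:
                  A         B         C         G
  Initial     4.875    0.1484   0.08317    0.9748
  Change   -0.00325  -0.00325  0.004875   0.00325
  Equil       4.872    0.1452   0.08804    0.9781
  solve Keq expr → x = 0.001625; check Q = 0.001305
Then remove 1.791 M of A.
Step 3:
                  A         B         C         G
  Initial     3.081    0.1452   0.08804    0.9781
  Change    0.01249   0.01249  -0.01873  -0.01249
  Equil       3.093    0.1577   0.06931    0.9656
  solve Keq expr → x = -0.006245; check Q = 0.001305

[G]_eq = 0.9656 M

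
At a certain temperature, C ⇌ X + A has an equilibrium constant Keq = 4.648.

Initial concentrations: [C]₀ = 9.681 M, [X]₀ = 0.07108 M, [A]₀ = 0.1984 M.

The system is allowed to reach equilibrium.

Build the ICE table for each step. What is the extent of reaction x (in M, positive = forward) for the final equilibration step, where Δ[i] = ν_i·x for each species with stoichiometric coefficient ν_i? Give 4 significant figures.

x = 4.685 M

Q₀ = 0.001457 vs Keq = 4.648 ⇒ Q<K, forward
Step 1:
                   C          X          A
  I            9.681    0.07108     0.1984
  C           -4.685      4.685      4.685
  E            4.996      4.756      4.883
  solve Keq expr → x = 4.685; check Q = 4.648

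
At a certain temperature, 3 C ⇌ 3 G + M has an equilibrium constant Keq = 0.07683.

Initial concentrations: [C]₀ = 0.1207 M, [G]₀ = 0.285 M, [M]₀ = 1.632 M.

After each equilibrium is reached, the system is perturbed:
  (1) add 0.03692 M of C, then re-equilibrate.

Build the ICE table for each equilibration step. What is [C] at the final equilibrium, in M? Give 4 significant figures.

[C]_eq = 0.3242 M

Q₀ = 21.48 vs Keq = 0.07683 ⇒ Q>K, reverse
Step 1:
                   C          G          M
  I           0.1207      0.285      1.632
  C           0.1764    -0.1764    -0.0588
  E           0.2971     0.1086      1.573
  solve Keq expr → x = -0.0588; check Q = 0.07683
Then add 0.03692 M of C.
Step 2:
                   C          G          M
  I            0.334     0.1086      1.573
  C        -0.009823   0.009823   0.003274
  E           0.3242     0.1184      1.576
  solve Keq expr → x = 0.003274; check Q = 0.07683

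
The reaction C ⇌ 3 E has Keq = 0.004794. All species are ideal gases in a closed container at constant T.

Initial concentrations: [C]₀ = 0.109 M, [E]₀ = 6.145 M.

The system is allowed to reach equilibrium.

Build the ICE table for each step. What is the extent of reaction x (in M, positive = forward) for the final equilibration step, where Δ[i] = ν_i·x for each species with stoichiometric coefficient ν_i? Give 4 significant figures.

x = -1.977 M

Q₀ = 2129 vs Keq = 0.004794 ⇒ Q>K, reverse
Step 1:
                    C           E
  Initial       0.109       6.145
  Change        1.977       -5.93
  Equil         2.086      0.2154
  solve Keq expr → x = -1.977; check Q = 0.004794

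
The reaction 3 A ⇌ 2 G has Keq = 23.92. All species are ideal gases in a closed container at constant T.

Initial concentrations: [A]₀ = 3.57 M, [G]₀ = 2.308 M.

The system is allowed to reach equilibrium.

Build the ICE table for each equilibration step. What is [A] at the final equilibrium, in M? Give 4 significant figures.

[A]_eq = 0.8884 M

Q₀ = 0.1171 vs Keq = 23.92 ⇒ Q<K, forward
Step 1:
                  A         G
  init         3.57     2.308
  Δ          -2.682     1.788
  eq         0.8884     4.096
  solve Keq expr → x = 0.8939; check Q = 23.92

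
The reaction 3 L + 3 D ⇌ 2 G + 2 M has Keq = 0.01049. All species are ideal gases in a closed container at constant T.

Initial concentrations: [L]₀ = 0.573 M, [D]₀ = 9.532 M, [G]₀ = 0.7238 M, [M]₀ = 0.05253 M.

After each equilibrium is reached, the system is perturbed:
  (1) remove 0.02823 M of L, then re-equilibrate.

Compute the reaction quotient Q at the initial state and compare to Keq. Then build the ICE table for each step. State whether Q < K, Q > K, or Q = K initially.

Q₀ = 8.8723e-06; Q < K (proceeds forward)

Q₀ = 8.8723e-06 vs Keq = 0.01049 ⇒ Q<K, forward
Step 1:
                  L         D         G         M
  Initial     0.573     9.532    0.7238   0.05253
  Change    -0.3592   -0.3592    0.2395    0.2395
  Equil      0.2138     9.173    0.9633     0.292
  solve Keq expr → x = 0.1197; check Q = 0.01049
Then remove 0.02823 M of L.
Step 2:
                  L         D         G         M
  Initial    0.1856     9.173    0.9633     0.292
  Change    0.01952   0.01952  -0.01301  -0.01301
  Equil      0.2051     9.192    0.9503     0.279
  solve Keq expr → x = -0.006507; check Q = 0.01049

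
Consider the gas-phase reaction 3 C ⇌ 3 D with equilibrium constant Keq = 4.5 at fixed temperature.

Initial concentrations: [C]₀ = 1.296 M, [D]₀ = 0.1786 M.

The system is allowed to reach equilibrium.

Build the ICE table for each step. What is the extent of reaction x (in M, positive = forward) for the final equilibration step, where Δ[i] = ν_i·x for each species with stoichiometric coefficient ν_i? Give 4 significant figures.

x = 0.2466 M

Q₀ = 0.002617 vs Keq = 4.5 ⇒ Q<K, forward
Step 1:
                    C           D
  Initial       1.296      0.1786
  Change      -0.7397      0.7397
  Equil        0.5563      0.9183
  solve Keq expr → x = 0.2466; check Q = 4.5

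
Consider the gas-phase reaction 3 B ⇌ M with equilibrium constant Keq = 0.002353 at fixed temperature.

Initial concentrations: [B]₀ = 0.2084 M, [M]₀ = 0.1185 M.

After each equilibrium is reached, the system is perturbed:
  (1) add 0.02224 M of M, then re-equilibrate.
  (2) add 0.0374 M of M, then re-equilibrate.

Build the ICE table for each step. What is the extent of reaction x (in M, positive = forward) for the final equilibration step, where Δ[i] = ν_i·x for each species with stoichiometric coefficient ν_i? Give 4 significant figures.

Q₀ = 13.09 vs Keq = 0.002353 ⇒ Q>K, reverse
Step 1:
                    B           M
  init         0.2084      0.1185
  Δ            0.3542     -0.1181
  eq           0.5626  4.1910e-04
  solve Keq expr → x = -0.1181; check Q = 0.002353
Then add 0.02224 M of M.
Step 2:
                    B           M
  init         0.5626     0.02266
  Δ           0.06622    -0.02207
  eq           0.6289  5.8518e-04
  solve Keq expr → x = -0.02207; check Q = 0.002353
Then add 0.0374 M of M.
Step 3:
                    B           M
  init         0.6289     0.03799
  Δ            0.1111    -0.03703
  eq             0.74  9.5334e-04
  solve Keq expr → x = -0.03703; check Q = 0.002353

x = -0.03703 M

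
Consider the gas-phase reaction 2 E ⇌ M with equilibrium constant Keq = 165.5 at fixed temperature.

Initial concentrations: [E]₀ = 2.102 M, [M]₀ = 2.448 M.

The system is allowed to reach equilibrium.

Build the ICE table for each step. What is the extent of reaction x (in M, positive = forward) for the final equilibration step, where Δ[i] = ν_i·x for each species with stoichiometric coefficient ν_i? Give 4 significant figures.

Q₀ = 0.554 vs Keq = 165.5 ⇒ Q<K, forward
Step 1:
                   E          M
  init         2.102      2.448
  Δ           -1.958      0.979
  eq          0.1439      3.427
  solve Keq expr → x = 0.979; check Q = 165.5

x = 0.979 M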